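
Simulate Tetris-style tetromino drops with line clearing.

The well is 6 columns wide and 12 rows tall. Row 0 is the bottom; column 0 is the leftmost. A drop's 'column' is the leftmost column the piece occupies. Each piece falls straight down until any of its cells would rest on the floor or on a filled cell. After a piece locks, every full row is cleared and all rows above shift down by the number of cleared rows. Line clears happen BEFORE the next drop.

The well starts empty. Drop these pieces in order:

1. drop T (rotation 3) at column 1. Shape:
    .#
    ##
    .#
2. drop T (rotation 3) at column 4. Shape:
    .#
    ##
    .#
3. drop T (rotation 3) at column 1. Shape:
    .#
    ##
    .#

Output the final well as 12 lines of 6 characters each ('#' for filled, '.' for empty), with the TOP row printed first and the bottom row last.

Answer: ......
......
......
......
......
......
..#...
.##...
..#...
..#..#
.##.##
..#..#

Derivation:
Drop 1: T rot3 at col 1 lands with bottom-row=0; cleared 0 line(s) (total 0); column heights now [0 2 3 0 0 0], max=3
Drop 2: T rot3 at col 4 lands with bottom-row=0; cleared 0 line(s) (total 0); column heights now [0 2 3 0 2 3], max=3
Drop 3: T rot3 at col 1 lands with bottom-row=3; cleared 0 line(s) (total 0); column heights now [0 5 6 0 2 3], max=6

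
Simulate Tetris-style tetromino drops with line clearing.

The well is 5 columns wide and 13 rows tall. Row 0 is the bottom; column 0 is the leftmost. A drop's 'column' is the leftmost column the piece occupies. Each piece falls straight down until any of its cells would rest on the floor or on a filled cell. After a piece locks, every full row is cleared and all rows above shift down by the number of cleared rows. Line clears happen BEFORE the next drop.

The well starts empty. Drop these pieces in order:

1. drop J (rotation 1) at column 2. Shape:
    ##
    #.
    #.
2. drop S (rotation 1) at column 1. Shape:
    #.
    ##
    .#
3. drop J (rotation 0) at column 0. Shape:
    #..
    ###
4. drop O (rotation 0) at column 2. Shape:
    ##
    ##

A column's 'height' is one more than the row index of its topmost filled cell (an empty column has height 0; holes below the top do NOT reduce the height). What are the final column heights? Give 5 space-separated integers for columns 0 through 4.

Drop 1: J rot1 at col 2 lands with bottom-row=0; cleared 0 line(s) (total 0); column heights now [0 0 3 3 0], max=3
Drop 2: S rot1 at col 1 lands with bottom-row=3; cleared 0 line(s) (total 0); column heights now [0 6 5 3 0], max=6
Drop 3: J rot0 at col 0 lands with bottom-row=6; cleared 0 line(s) (total 0); column heights now [8 7 7 3 0], max=8
Drop 4: O rot0 at col 2 lands with bottom-row=7; cleared 0 line(s) (total 0); column heights now [8 7 9 9 0], max=9

Answer: 8 7 9 9 0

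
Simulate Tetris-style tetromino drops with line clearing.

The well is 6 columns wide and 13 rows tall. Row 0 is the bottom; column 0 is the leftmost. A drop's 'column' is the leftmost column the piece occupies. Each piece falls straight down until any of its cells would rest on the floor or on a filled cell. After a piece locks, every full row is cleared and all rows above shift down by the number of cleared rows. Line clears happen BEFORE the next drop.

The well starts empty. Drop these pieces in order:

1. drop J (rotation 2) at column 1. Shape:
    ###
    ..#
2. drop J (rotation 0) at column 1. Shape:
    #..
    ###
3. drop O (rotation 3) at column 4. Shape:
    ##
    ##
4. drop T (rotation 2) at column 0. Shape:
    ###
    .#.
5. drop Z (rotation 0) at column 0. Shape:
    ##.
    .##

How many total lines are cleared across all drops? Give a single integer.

Drop 1: J rot2 at col 1 lands with bottom-row=0; cleared 0 line(s) (total 0); column heights now [0 2 2 2 0 0], max=2
Drop 2: J rot0 at col 1 lands with bottom-row=2; cleared 0 line(s) (total 0); column heights now [0 4 3 3 0 0], max=4
Drop 3: O rot3 at col 4 lands with bottom-row=0; cleared 0 line(s) (total 0); column heights now [0 4 3 3 2 2], max=4
Drop 4: T rot2 at col 0 lands with bottom-row=4; cleared 0 line(s) (total 0); column heights now [6 6 6 3 2 2], max=6
Drop 5: Z rot0 at col 0 lands with bottom-row=6; cleared 0 line(s) (total 0); column heights now [8 8 7 3 2 2], max=8

Answer: 0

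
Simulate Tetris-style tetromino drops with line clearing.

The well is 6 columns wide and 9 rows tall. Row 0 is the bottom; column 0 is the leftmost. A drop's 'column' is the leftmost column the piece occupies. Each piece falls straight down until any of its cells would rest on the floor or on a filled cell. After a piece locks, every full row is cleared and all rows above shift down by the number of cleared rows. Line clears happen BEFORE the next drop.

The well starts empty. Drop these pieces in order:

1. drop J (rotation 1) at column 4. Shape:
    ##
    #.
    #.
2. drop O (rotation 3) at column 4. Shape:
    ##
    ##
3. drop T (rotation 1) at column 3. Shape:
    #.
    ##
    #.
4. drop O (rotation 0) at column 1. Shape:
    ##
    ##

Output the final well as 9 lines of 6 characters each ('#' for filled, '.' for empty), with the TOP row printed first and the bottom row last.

Drop 1: J rot1 at col 4 lands with bottom-row=0; cleared 0 line(s) (total 0); column heights now [0 0 0 0 3 3], max=3
Drop 2: O rot3 at col 4 lands with bottom-row=3; cleared 0 line(s) (total 0); column heights now [0 0 0 0 5 5], max=5
Drop 3: T rot1 at col 3 lands with bottom-row=4; cleared 0 line(s) (total 0); column heights now [0 0 0 7 6 5], max=7
Drop 4: O rot0 at col 1 lands with bottom-row=0; cleared 0 line(s) (total 0); column heights now [0 2 2 7 6 5], max=7

Answer: ......
......
...#..
...##.
...###
....##
....##
.##.#.
.##.#.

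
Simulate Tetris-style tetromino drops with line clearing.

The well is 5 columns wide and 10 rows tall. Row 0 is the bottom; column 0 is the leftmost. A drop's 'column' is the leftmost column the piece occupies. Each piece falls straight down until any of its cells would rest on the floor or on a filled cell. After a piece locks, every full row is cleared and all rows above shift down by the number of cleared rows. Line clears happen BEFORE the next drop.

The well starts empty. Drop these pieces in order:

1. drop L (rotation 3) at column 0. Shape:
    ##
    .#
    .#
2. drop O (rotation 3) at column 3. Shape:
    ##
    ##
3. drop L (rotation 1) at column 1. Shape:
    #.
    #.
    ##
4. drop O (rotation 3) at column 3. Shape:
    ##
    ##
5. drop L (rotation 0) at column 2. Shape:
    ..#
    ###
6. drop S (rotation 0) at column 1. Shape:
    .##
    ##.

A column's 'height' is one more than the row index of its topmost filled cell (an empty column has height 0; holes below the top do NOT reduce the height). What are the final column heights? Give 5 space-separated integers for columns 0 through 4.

Drop 1: L rot3 at col 0 lands with bottom-row=0; cleared 0 line(s) (total 0); column heights now [3 3 0 0 0], max=3
Drop 2: O rot3 at col 3 lands with bottom-row=0; cleared 0 line(s) (total 0); column heights now [3 3 0 2 2], max=3
Drop 3: L rot1 at col 1 lands with bottom-row=3; cleared 0 line(s) (total 0); column heights now [3 6 4 2 2], max=6
Drop 4: O rot3 at col 3 lands with bottom-row=2; cleared 0 line(s) (total 0); column heights now [3 6 4 4 4], max=6
Drop 5: L rot0 at col 2 lands with bottom-row=4; cleared 0 line(s) (total 0); column heights now [3 6 5 5 6], max=6
Drop 6: S rot0 at col 1 lands with bottom-row=6; cleared 0 line(s) (total 0); column heights now [3 7 8 8 6], max=8

Answer: 3 7 8 8 6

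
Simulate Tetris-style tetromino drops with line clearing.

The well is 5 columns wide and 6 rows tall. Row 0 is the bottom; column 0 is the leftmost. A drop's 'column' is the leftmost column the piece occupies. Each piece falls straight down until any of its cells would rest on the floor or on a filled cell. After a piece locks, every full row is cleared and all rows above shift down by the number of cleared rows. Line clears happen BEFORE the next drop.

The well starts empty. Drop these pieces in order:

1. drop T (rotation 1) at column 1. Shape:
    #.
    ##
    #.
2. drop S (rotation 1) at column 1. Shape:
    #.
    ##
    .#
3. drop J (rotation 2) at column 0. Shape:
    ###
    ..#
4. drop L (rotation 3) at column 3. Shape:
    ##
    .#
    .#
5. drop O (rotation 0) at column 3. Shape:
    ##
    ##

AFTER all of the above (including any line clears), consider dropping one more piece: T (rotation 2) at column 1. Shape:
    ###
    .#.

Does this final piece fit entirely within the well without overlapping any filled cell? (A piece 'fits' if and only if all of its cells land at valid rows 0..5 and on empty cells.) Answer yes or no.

Drop 1: T rot1 at col 1 lands with bottom-row=0; cleared 0 line(s) (total 0); column heights now [0 3 2 0 0], max=3
Drop 2: S rot1 at col 1 lands with bottom-row=2; cleared 0 line(s) (total 0); column heights now [0 5 4 0 0], max=5
Drop 3: J rot2 at col 0 lands with bottom-row=4; cleared 0 line(s) (total 0); column heights now [6 6 6 0 0], max=6
Drop 4: L rot3 at col 3 lands with bottom-row=0; cleared 0 line(s) (total 0); column heights now [6 6 6 3 3], max=6
Drop 5: O rot0 at col 3 lands with bottom-row=3; cleared 0 line(s) (total 0); column heights now [6 6 6 5 5], max=6
Test piece T rot2 at col 1 (width 3): heights before test = [6 6 6 5 5]; fits = False

Answer: no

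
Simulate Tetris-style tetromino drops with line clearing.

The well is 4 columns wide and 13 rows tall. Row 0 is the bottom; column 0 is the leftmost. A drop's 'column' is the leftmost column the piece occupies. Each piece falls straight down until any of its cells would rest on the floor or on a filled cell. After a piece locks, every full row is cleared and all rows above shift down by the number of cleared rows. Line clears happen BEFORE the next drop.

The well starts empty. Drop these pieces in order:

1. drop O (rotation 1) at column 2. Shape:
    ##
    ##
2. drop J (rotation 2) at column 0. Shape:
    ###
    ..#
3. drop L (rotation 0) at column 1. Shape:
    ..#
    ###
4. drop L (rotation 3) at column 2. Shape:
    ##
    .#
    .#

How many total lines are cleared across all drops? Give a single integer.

Drop 1: O rot1 at col 2 lands with bottom-row=0; cleared 0 line(s) (total 0); column heights now [0 0 2 2], max=2
Drop 2: J rot2 at col 0 lands with bottom-row=2; cleared 0 line(s) (total 0); column heights now [4 4 4 2], max=4
Drop 3: L rot0 at col 1 lands with bottom-row=4; cleared 0 line(s) (total 0); column heights now [4 5 5 6], max=6
Drop 4: L rot3 at col 2 lands with bottom-row=6; cleared 0 line(s) (total 0); column heights now [4 5 9 9], max=9

Answer: 0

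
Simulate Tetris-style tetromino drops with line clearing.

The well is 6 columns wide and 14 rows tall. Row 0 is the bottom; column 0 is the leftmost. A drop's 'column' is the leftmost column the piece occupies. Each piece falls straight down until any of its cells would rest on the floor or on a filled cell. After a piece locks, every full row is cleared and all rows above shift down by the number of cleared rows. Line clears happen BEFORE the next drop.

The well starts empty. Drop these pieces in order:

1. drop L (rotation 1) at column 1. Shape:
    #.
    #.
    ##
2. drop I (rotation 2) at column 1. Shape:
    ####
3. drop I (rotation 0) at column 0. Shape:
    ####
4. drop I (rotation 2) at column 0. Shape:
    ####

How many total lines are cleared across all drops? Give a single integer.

Answer: 0

Derivation:
Drop 1: L rot1 at col 1 lands with bottom-row=0; cleared 0 line(s) (total 0); column heights now [0 3 1 0 0 0], max=3
Drop 2: I rot2 at col 1 lands with bottom-row=3; cleared 0 line(s) (total 0); column heights now [0 4 4 4 4 0], max=4
Drop 3: I rot0 at col 0 lands with bottom-row=4; cleared 0 line(s) (total 0); column heights now [5 5 5 5 4 0], max=5
Drop 4: I rot2 at col 0 lands with bottom-row=5; cleared 0 line(s) (total 0); column heights now [6 6 6 6 4 0], max=6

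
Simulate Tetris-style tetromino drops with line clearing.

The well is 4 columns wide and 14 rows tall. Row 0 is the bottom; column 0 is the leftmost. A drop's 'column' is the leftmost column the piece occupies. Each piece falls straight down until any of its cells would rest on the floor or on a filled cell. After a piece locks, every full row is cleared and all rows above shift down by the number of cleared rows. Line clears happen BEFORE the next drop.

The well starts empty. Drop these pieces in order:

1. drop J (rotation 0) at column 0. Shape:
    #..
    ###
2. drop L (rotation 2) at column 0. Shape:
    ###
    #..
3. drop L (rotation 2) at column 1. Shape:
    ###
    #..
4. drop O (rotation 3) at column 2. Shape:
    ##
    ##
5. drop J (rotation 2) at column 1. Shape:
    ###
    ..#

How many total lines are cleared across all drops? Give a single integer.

Drop 1: J rot0 at col 0 lands with bottom-row=0; cleared 0 line(s) (total 0); column heights now [2 1 1 0], max=2
Drop 2: L rot2 at col 0 lands with bottom-row=2; cleared 0 line(s) (total 0); column heights now [4 4 4 0], max=4
Drop 3: L rot2 at col 1 lands with bottom-row=4; cleared 0 line(s) (total 0); column heights now [4 6 6 6], max=6
Drop 4: O rot3 at col 2 lands with bottom-row=6; cleared 0 line(s) (total 0); column heights now [4 6 8 8], max=8
Drop 5: J rot2 at col 1 lands with bottom-row=8; cleared 0 line(s) (total 0); column heights now [4 10 10 10], max=10

Answer: 0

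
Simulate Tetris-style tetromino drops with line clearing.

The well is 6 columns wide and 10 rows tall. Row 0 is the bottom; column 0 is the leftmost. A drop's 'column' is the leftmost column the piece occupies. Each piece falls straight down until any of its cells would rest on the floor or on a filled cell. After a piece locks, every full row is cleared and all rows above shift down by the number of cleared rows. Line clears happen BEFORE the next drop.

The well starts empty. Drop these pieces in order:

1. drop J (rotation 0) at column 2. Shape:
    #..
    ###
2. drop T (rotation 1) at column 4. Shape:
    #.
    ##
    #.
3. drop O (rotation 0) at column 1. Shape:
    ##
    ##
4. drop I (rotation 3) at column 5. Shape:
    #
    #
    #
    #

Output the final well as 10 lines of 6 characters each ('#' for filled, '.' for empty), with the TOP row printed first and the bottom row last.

Answer: ......
......
......
.....#
.....#
.....#
.##.##
.##.##
..#.#.
..###.

Derivation:
Drop 1: J rot0 at col 2 lands with bottom-row=0; cleared 0 line(s) (total 0); column heights now [0 0 2 1 1 0], max=2
Drop 2: T rot1 at col 4 lands with bottom-row=1; cleared 0 line(s) (total 0); column heights now [0 0 2 1 4 3], max=4
Drop 3: O rot0 at col 1 lands with bottom-row=2; cleared 0 line(s) (total 0); column heights now [0 4 4 1 4 3], max=4
Drop 4: I rot3 at col 5 lands with bottom-row=3; cleared 0 line(s) (total 0); column heights now [0 4 4 1 4 7], max=7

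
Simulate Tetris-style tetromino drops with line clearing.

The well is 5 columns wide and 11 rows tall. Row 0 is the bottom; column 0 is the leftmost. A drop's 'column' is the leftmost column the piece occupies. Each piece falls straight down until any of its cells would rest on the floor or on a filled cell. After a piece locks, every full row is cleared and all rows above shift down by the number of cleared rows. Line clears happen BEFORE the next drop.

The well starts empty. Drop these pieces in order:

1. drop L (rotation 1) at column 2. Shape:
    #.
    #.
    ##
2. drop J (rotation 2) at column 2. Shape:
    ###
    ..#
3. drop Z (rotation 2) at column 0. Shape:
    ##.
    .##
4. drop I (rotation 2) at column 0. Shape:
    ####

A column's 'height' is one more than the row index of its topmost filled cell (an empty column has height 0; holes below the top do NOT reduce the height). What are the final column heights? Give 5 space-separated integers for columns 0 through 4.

Answer: 7 7 7 7 4

Derivation:
Drop 1: L rot1 at col 2 lands with bottom-row=0; cleared 0 line(s) (total 0); column heights now [0 0 3 1 0], max=3
Drop 2: J rot2 at col 2 lands with bottom-row=2; cleared 0 line(s) (total 0); column heights now [0 0 4 4 4], max=4
Drop 3: Z rot2 at col 0 lands with bottom-row=4; cleared 0 line(s) (total 0); column heights now [6 6 5 4 4], max=6
Drop 4: I rot2 at col 0 lands with bottom-row=6; cleared 0 line(s) (total 0); column heights now [7 7 7 7 4], max=7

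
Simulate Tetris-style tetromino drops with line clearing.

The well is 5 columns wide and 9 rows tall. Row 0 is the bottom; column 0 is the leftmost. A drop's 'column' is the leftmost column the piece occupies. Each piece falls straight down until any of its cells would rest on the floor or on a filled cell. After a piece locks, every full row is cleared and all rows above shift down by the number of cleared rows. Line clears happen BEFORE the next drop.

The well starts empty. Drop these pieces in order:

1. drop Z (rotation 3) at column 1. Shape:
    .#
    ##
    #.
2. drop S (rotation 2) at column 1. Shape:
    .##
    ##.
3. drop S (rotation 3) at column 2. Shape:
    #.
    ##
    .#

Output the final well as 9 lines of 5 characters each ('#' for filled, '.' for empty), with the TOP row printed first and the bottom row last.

Answer: .....
..#..
..##.
...#.
..##.
.##..
..#..
.##..
.#...

Derivation:
Drop 1: Z rot3 at col 1 lands with bottom-row=0; cleared 0 line(s) (total 0); column heights now [0 2 3 0 0], max=3
Drop 2: S rot2 at col 1 lands with bottom-row=3; cleared 0 line(s) (total 0); column heights now [0 4 5 5 0], max=5
Drop 3: S rot3 at col 2 lands with bottom-row=5; cleared 0 line(s) (total 0); column heights now [0 4 8 7 0], max=8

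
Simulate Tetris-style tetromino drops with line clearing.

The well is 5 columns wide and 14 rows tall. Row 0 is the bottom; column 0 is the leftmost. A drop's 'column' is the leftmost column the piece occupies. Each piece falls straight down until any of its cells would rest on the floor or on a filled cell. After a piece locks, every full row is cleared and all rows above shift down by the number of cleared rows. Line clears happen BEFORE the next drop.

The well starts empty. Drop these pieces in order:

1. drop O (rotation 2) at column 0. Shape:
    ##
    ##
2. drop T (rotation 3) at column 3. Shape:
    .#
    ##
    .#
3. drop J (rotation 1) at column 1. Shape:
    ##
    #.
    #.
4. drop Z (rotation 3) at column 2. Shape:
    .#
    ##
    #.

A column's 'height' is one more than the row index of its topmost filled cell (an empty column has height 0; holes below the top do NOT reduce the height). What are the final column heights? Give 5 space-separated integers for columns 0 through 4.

Answer: 2 5 7 8 3

Derivation:
Drop 1: O rot2 at col 0 lands with bottom-row=0; cleared 0 line(s) (total 0); column heights now [2 2 0 0 0], max=2
Drop 2: T rot3 at col 3 lands with bottom-row=0; cleared 0 line(s) (total 0); column heights now [2 2 0 2 3], max=3
Drop 3: J rot1 at col 1 lands with bottom-row=2; cleared 0 line(s) (total 0); column heights now [2 5 5 2 3], max=5
Drop 4: Z rot3 at col 2 lands with bottom-row=5; cleared 0 line(s) (total 0); column heights now [2 5 7 8 3], max=8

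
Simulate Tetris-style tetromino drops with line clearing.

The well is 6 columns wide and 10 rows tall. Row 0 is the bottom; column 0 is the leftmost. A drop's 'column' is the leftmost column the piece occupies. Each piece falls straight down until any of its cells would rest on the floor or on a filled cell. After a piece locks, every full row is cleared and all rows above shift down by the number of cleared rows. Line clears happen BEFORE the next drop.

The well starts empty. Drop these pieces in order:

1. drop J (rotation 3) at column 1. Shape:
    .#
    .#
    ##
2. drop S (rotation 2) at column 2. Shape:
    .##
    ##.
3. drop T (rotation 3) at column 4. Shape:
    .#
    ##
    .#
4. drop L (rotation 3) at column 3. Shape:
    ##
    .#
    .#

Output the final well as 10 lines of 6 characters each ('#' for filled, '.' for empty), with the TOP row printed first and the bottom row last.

Drop 1: J rot3 at col 1 lands with bottom-row=0; cleared 0 line(s) (total 0); column heights now [0 1 3 0 0 0], max=3
Drop 2: S rot2 at col 2 lands with bottom-row=3; cleared 0 line(s) (total 0); column heights now [0 1 4 5 5 0], max=5
Drop 3: T rot3 at col 4 lands with bottom-row=4; cleared 0 line(s) (total 0); column heights now [0 1 4 5 6 7], max=7
Drop 4: L rot3 at col 3 lands with bottom-row=6; cleared 0 line(s) (total 0); column heights now [0 1 4 9 9 7], max=9

Answer: ......
...##.
....#.
....##
....##
...###
..##..
..#...
..#...
.##...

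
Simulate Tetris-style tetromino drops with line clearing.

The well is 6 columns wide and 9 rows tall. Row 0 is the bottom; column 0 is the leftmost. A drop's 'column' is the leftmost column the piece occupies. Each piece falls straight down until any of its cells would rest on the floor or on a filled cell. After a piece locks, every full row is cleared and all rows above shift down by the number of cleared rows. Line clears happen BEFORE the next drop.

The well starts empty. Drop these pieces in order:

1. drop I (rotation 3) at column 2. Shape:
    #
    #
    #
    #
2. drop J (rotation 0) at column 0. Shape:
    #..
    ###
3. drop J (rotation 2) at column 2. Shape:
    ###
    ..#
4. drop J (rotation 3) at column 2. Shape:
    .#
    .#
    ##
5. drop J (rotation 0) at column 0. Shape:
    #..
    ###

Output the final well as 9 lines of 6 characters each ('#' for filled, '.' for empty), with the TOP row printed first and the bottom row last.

Drop 1: I rot3 at col 2 lands with bottom-row=0; cleared 0 line(s) (total 0); column heights now [0 0 4 0 0 0], max=4
Drop 2: J rot0 at col 0 lands with bottom-row=4; cleared 0 line(s) (total 0); column heights now [6 5 5 0 0 0], max=6
Drop 3: J rot2 at col 2 lands with bottom-row=4; cleared 0 line(s) (total 0); column heights now [6 5 6 6 6 0], max=6
Drop 4: J rot3 at col 2 lands with bottom-row=6; cleared 0 line(s) (total 0); column heights now [6 5 7 9 6 0], max=9
Drop 5: J rot0 at col 0 lands with bottom-row=7; cleared 0 line(s) (total 0); column heights now [9 8 8 9 6 0], max=9

Answer: #..#..
####..
..##..
#.###.
###.#.
..#...
..#...
..#...
..#...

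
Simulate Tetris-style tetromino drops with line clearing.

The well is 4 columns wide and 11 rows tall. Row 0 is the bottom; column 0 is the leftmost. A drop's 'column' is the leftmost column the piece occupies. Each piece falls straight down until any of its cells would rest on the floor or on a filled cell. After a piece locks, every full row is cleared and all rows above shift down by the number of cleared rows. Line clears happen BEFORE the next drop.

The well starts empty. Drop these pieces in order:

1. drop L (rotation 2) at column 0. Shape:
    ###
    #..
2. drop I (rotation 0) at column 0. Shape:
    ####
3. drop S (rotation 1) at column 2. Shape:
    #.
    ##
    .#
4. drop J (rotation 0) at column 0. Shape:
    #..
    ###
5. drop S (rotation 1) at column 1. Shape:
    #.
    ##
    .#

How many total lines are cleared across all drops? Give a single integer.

Answer: 2

Derivation:
Drop 1: L rot2 at col 0 lands with bottom-row=0; cleared 0 line(s) (total 0); column heights now [2 2 2 0], max=2
Drop 2: I rot0 at col 0 lands with bottom-row=2; cleared 1 line(s) (total 1); column heights now [2 2 2 0], max=2
Drop 3: S rot1 at col 2 lands with bottom-row=1; cleared 1 line(s) (total 2); column heights now [1 0 3 2], max=3
Drop 4: J rot0 at col 0 lands with bottom-row=3; cleared 0 line(s) (total 2); column heights now [5 4 4 2], max=5
Drop 5: S rot1 at col 1 lands with bottom-row=4; cleared 0 line(s) (total 2); column heights now [5 7 6 2], max=7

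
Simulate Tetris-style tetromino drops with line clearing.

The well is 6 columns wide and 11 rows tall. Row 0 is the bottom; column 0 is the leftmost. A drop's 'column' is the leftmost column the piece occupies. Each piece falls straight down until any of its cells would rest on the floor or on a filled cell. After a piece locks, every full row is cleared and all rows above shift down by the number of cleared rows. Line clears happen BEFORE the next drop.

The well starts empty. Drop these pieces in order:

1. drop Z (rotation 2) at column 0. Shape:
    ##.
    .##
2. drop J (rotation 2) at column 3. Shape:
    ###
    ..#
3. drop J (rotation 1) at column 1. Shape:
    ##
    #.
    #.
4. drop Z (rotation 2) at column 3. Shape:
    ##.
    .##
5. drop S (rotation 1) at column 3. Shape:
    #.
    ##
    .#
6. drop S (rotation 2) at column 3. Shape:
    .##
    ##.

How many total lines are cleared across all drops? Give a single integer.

Answer: 0

Derivation:
Drop 1: Z rot2 at col 0 lands with bottom-row=0; cleared 0 line(s) (total 0); column heights now [2 2 1 0 0 0], max=2
Drop 2: J rot2 at col 3 lands with bottom-row=0; cleared 0 line(s) (total 0); column heights now [2 2 1 2 2 2], max=2
Drop 3: J rot1 at col 1 lands with bottom-row=2; cleared 0 line(s) (total 0); column heights now [2 5 5 2 2 2], max=5
Drop 4: Z rot2 at col 3 lands with bottom-row=2; cleared 0 line(s) (total 0); column heights now [2 5 5 4 4 3], max=5
Drop 5: S rot1 at col 3 lands with bottom-row=4; cleared 0 line(s) (total 0); column heights now [2 5 5 7 6 3], max=7
Drop 6: S rot2 at col 3 lands with bottom-row=7; cleared 0 line(s) (total 0); column heights now [2 5 5 8 9 9], max=9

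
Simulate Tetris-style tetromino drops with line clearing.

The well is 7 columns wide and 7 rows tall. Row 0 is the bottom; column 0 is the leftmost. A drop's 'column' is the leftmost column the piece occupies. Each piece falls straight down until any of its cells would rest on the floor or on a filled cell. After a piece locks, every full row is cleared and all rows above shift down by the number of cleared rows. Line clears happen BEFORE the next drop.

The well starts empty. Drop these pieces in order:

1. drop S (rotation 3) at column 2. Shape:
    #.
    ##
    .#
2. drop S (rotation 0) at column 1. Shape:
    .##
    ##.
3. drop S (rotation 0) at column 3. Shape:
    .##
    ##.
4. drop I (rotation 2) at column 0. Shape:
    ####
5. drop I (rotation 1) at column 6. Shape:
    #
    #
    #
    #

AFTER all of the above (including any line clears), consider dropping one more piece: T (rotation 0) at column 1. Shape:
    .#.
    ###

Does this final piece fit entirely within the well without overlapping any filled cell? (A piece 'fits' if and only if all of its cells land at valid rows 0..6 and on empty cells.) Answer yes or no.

Answer: no

Derivation:
Drop 1: S rot3 at col 2 lands with bottom-row=0; cleared 0 line(s) (total 0); column heights now [0 0 3 2 0 0 0], max=3
Drop 2: S rot0 at col 1 lands with bottom-row=3; cleared 0 line(s) (total 0); column heights now [0 4 5 5 0 0 0], max=5
Drop 3: S rot0 at col 3 lands with bottom-row=5; cleared 0 line(s) (total 0); column heights now [0 4 5 6 7 7 0], max=7
Drop 4: I rot2 at col 0 lands with bottom-row=6; cleared 0 line(s) (total 0); column heights now [7 7 7 7 7 7 0], max=7
Drop 5: I rot1 at col 6 lands with bottom-row=0; cleared 0 line(s) (total 0); column heights now [7 7 7 7 7 7 4], max=7
Test piece T rot0 at col 1 (width 3): heights before test = [7 7 7 7 7 7 4]; fits = False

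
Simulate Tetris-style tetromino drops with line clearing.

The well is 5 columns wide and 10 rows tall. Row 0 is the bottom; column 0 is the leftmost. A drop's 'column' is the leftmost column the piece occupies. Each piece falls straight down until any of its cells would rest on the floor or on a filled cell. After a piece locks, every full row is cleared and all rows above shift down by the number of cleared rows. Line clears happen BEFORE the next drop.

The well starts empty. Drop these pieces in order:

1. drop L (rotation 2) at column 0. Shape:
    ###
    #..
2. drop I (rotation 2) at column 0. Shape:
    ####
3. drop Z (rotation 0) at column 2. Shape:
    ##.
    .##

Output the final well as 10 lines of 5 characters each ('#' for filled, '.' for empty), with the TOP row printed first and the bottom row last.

Answer: .....
.....
.....
.....
.....
..##.
...##
####.
###..
#....

Derivation:
Drop 1: L rot2 at col 0 lands with bottom-row=0; cleared 0 line(s) (total 0); column heights now [2 2 2 0 0], max=2
Drop 2: I rot2 at col 0 lands with bottom-row=2; cleared 0 line(s) (total 0); column heights now [3 3 3 3 0], max=3
Drop 3: Z rot0 at col 2 lands with bottom-row=3; cleared 0 line(s) (total 0); column heights now [3 3 5 5 4], max=5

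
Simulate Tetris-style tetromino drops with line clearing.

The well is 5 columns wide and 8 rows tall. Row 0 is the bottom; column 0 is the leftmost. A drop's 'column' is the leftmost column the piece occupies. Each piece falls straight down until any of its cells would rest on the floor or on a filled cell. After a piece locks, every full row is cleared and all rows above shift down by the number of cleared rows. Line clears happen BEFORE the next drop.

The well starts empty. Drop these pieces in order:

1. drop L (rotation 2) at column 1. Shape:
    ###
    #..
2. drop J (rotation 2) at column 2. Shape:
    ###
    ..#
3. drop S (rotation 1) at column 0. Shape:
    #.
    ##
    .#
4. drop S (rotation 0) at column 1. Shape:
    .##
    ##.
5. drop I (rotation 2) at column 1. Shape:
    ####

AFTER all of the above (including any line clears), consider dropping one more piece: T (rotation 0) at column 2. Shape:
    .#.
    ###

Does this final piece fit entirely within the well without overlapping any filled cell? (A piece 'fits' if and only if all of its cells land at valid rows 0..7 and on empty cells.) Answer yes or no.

Answer: no

Derivation:
Drop 1: L rot2 at col 1 lands with bottom-row=0; cleared 0 line(s) (total 0); column heights now [0 2 2 2 0], max=2
Drop 2: J rot2 at col 2 lands with bottom-row=1; cleared 0 line(s) (total 0); column heights now [0 2 3 3 3], max=3
Drop 3: S rot1 at col 0 lands with bottom-row=2; cleared 0 line(s) (total 0); column heights now [5 4 3 3 3], max=5
Drop 4: S rot0 at col 1 lands with bottom-row=4; cleared 0 line(s) (total 0); column heights now [5 5 6 6 3], max=6
Drop 5: I rot2 at col 1 lands with bottom-row=6; cleared 0 line(s) (total 0); column heights now [5 7 7 7 7], max=7
Test piece T rot0 at col 2 (width 3): heights before test = [5 7 7 7 7]; fits = False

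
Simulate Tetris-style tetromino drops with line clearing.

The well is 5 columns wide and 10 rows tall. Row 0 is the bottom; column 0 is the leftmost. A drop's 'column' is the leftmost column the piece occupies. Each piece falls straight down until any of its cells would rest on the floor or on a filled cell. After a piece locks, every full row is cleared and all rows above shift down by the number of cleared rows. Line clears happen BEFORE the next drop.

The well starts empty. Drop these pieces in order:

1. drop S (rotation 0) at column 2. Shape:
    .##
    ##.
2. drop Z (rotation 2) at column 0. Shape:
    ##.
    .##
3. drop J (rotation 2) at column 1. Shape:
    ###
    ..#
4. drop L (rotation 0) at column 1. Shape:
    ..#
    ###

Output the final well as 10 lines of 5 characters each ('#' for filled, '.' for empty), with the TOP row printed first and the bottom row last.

Drop 1: S rot0 at col 2 lands with bottom-row=0; cleared 0 line(s) (total 0); column heights now [0 0 1 2 2], max=2
Drop 2: Z rot2 at col 0 lands with bottom-row=1; cleared 0 line(s) (total 0); column heights now [3 3 2 2 2], max=3
Drop 3: J rot2 at col 1 lands with bottom-row=2; cleared 0 line(s) (total 0); column heights now [3 4 4 4 2], max=4
Drop 4: L rot0 at col 1 lands with bottom-row=4; cleared 0 line(s) (total 0); column heights now [3 5 5 6 2], max=6

Answer: .....
.....
.....
.....
...#.
.###.
.###.
##.#.
.####
..##.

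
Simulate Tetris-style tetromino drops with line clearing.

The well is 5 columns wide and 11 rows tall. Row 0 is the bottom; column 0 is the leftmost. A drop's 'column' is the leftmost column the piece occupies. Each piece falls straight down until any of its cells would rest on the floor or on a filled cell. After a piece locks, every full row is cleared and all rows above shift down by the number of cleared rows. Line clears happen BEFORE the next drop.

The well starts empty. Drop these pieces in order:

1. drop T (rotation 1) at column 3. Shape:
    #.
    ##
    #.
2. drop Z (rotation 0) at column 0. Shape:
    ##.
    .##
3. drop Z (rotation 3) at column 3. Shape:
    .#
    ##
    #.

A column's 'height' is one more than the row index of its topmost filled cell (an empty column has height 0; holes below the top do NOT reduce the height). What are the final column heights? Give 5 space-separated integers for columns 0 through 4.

Drop 1: T rot1 at col 3 lands with bottom-row=0; cleared 0 line(s) (total 0); column heights now [0 0 0 3 2], max=3
Drop 2: Z rot0 at col 0 lands with bottom-row=0; cleared 0 line(s) (total 0); column heights now [2 2 1 3 2], max=3
Drop 3: Z rot3 at col 3 lands with bottom-row=3; cleared 0 line(s) (total 0); column heights now [2 2 1 5 6], max=6

Answer: 2 2 1 5 6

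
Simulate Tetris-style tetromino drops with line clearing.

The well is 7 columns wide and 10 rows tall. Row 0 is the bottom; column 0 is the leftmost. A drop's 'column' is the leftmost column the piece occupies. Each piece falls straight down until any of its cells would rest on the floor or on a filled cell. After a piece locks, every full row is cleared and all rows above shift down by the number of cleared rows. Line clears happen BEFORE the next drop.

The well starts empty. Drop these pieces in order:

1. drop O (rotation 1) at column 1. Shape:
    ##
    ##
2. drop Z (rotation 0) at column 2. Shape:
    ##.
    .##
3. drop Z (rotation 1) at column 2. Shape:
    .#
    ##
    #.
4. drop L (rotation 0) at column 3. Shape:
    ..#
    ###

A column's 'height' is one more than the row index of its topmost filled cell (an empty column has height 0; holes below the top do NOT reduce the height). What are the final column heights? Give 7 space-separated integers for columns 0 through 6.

Answer: 0 2 5 7 7 8 0

Derivation:
Drop 1: O rot1 at col 1 lands with bottom-row=0; cleared 0 line(s) (total 0); column heights now [0 2 2 0 0 0 0], max=2
Drop 2: Z rot0 at col 2 lands with bottom-row=1; cleared 0 line(s) (total 0); column heights now [0 2 3 3 2 0 0], max=3
Drop 3: Z rot1 at col 2 lands with bottom-row=3; cleared 0 line(s) (total 0); column heights now [0 2 5 6 2 0 0], max=6
Drop 4: L rot0 at col 3 lands with bottom-row=6; cleared 0 line(s) (total 0); column heights now [0 2 5 7 7 8 0], max=8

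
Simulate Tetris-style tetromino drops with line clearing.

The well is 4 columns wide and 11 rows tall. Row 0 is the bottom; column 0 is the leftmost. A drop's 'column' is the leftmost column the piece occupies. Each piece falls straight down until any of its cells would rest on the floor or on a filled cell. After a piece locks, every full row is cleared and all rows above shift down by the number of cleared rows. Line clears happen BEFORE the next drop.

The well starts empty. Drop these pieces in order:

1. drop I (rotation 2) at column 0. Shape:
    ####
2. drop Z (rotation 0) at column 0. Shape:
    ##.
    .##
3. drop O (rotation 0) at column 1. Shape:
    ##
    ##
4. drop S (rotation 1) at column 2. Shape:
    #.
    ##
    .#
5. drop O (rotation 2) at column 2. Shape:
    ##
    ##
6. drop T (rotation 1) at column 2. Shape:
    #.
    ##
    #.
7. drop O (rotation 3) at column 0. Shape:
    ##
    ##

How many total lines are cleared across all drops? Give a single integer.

Answer: 2

Derivation:
Drop 1: I rot2 at col 0 lands with bottom-row=0; cleared 1 line(s) (total 1); column heights now [0 0 0 0], max=0
Drop 2: Z rot0 at col 0 lands with bottom-row=0; cleared 0 line(s) (total 1); column heights now [2 2 1 0], max=2
Drop 3: O rot0 at col 1 lands with bottom-row=2; cleared 0 line(s) (total 1); column heights now [2 4 4 0], max=4
Drop 4: S rot1 at col 2 lands with bottom-row=3; cleared 0 line(s) (total 1); column heights now [2 4 6 5], max=6
Drop 5: O rot2 at col 2 lands with bottom-row=6; cleared 0 line(s) (total 1); column heights now [2 4 8 8], max=8
Drop 6: T rot1 at col 2 lands with bottom-row=8; cleared 0 line(s) (total 1); column heights now [2 4 11 10], max=11
Drop 7: O rot3 at col 0 lands with bottom-row=4; cleared 1 line(s) (total 2); column heights now [5 5 10 9], max=10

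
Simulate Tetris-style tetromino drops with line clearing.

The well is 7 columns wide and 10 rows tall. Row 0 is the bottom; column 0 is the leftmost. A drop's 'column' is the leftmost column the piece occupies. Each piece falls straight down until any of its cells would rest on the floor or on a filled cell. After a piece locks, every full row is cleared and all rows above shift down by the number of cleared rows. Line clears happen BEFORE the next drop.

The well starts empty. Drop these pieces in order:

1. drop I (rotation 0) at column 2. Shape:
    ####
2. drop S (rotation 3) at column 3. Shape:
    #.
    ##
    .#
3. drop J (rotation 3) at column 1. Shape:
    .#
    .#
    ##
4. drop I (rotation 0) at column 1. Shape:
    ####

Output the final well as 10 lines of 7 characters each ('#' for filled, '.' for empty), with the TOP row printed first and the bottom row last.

Drop 1: I rot0 at col 2 lands with bottom-row=0; cleared 0 line(s) (total 0); column heights now [0 0 1 1 1 1 0], max=1
Drop 2: S rot3 at col 3 lands with bottom-row=1; cleared 0 line(s) (total 0); column heights now [0 0 1 4 3 1 0], max=4
Drop 3: J rot3 at col 1 lands with bottom-row=1; cleared 0 line(s) (total 0); column heights now [0 2 4 4 3 1 0], max=4
Drop 4: I rot0 at col 1 lands with bottom-row=4; cleared 0 line(s) (total 0); column heights now [0 5 5 5 5 1 0], max=5

Answer: .......
.......
.......
.......
.......
.####..
..##...
..###..
.##.#..
..####.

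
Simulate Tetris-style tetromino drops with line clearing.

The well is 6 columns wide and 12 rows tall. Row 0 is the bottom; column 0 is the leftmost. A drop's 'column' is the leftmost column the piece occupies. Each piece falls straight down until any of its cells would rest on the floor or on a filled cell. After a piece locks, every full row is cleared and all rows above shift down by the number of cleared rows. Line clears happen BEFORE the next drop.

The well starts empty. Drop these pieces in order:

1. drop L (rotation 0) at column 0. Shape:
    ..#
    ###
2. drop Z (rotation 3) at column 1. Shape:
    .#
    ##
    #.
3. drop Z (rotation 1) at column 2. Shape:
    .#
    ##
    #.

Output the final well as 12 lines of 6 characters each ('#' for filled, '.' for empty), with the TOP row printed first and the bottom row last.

Answer: ......
......
......
......
......
...#..
..##..
..#...
..#...
.##...
.##...
###...

Derivation:
Drop 1: L rot0 at col 0 lands with bottom-row=0; cleared 0 line(s) (total 0); column heights now [1 1 2 0 0 0], max=2
Drop 2: Z rot3 at col 1 lands with bottom-row=1; cleared 0 line(s) (total 0); column heights now [1 3 4 0 0 0], max=4
Drop 3: Z rot1 at col 2 lands with bottom-row=4; cleared 0 line(s) (total 0); column heights now [1 3 6 7 0 0], max=7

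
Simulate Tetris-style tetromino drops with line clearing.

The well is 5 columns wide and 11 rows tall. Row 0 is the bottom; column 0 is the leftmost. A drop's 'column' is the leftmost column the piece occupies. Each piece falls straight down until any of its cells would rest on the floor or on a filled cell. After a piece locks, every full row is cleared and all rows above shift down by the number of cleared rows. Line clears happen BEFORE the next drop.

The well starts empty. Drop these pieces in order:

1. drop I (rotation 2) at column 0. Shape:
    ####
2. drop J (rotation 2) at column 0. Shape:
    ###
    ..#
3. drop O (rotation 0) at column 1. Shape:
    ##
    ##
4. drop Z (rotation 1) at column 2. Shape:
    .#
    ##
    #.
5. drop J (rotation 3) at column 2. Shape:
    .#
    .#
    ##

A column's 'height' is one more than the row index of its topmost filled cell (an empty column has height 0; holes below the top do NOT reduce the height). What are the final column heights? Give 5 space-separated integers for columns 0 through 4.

Answer: 3 5 9 11 0

Derivation:
Drop 1: I rot2 at col 0 lands with bottom-row=0; cleared 0 line(s) (total 0); column heights now [1 1 1 1 0], max=1
Drop 2: J rot2 at col 0 lands with bottom-row=1; cleared 0 line(s) (total 0); column heights now [3 3 3 1 0], max=3
Drop 3: O rot0 at col 1 lands with bottom-row=3; cleared 0 line(s) (total 0); column heights now [3 5 5 1 0], max=5
Drop 4: Z rot1 at col 2 lands with bottom-row=5; cleared 0 line(s) (total 0); column heights now [3 5 7 8 0], max=8
Drop 5: J rot3 at col 2 lands with bottom-row=8; cleared 0 line(s) (total 0); column heights now [3 5 9 11 0], max=11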